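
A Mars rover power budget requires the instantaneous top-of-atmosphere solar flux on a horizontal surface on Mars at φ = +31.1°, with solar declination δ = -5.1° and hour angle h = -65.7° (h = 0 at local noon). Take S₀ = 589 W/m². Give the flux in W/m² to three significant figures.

180 W/m²

cos θ_z = sin φ sin δ + cos φ cos δ cos h = -0.045917 + 0.350971 = 0.305054.
Flux = S₀ · cos θ_z = 589 × 0.305054 = 179.7 W/m².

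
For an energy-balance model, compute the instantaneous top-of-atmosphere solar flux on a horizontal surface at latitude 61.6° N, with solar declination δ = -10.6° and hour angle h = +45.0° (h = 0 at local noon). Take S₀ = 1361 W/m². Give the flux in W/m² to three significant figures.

cos θ_z = sin φ sin δ + cos φ cos δ cos h = -0.161813 + 0.330578 = 0.168765.
Flux = S₀ · cos θ_z = 1361 × 0.168765 = 229.7 W/m².

230 W/m²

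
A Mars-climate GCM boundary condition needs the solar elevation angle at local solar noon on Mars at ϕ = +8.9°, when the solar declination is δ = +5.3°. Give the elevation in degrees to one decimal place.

At local noon the hour angle is zero, so the zenith angle equals |ϕ − δ| = |+8.9° − (+5.300°)| = 3.600°.
Elevation = 90° − 3.600° = 86.4°.

86.4°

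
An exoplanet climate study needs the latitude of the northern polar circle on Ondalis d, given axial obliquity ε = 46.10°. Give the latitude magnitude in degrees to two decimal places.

43.90°

The polar circle is the lowest latitude that experiences at least one full rotation of continuous daylight at the northern-summer solstice; it lies at |ϕ| = 90° − ε = 90° − 46.10° = 43.90°.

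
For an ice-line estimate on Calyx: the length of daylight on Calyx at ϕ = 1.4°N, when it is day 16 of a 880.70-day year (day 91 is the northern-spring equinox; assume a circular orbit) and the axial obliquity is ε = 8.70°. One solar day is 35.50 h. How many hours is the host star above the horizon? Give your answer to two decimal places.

Solar longitude: L_s = 360° × (16 − 91)/880.70 = -30.657°, i.e. -30.657° + 360° = 329.343°.
sin δ = sin 8.70° × sin 329.343° = -0.07713, so δ = -4.424°.
cos h₀ = −tan ϕ · tan δ = −tan(+1.4°) × tan(-4.424°) = 0.0019, so h₀ = 1.5689 rad = 89.89°.
Daylight = 2h₀/(2π) × 35.50 h = (1.5689/π) × 35.50 = 17.73 h.

17.73 h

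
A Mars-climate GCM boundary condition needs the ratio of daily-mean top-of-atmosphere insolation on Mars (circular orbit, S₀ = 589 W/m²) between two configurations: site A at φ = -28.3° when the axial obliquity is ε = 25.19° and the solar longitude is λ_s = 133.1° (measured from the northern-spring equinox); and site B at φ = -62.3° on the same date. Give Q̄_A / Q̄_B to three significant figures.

Q̄_A / Q̄_B ≈ 6.28

— Configuration A (φ=-28.3°):
Solar declination: sin δ = sin ε · sin λ_s = sin 25.19° × sin 133.1° = 0.31077, so δ = +18.106°.
cos H₀ = −tan(-28.3°) tan(+18.106°) = 0.1761, H₀ = 1.3938 rad.
Bracket: H₀ sin φ sin δ + cos φ cos δ sin H₀ = 1.3938×-0.47409×0.31077 + 0.88048×0.95048×0.98438 = -0.205353 + 0.823807 = 0.618454.
Q̄ = (S₀/π) × [bracket] = (589/π) × 0.618454 = 115.95 W/m².
— Configuration B (φ=-62.3°):
cos H₀ = −tan(-62.3°) tan(+18.106°) = 0.6228, H₀ = 0.8985 rad.
Bracket: H₀ sin φ sin δ + cos φ cos δ sin H₀ = 0.8985×-0.88539×0.31077 + 0.46484×0.95048×0.78240 = -0.247225 + 0.345681 = 0.098456.
Q̄ = (S₀/π) × [bracket] = (589/π) × 0.098456 = 18.459 W/m².
Ratio Q̄_A / Q̄_B = 115.95 / 18.459 = 6.281.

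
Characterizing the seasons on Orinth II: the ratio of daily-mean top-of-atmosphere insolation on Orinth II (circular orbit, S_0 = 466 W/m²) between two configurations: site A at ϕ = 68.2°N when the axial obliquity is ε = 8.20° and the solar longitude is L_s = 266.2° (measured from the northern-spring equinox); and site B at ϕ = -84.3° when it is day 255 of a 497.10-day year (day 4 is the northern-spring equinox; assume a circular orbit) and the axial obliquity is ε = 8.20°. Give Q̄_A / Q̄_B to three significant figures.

Q̄_A / Q̄_B ≈ 1.73

— Configuration A (ϕ=+68.2°):
Solar declination: sin δ = sin ε · sin L_s = sin 8.20° × sin 266.2° = -0.14232, so δ = -8.182°.
cos h₀ = −tan(+68.2°) tan(-8.182°) = 0.3595, h₀ = 1.2031 rad.
Bracket: h₀ sin ϕ sin δ + cos ϕ cos δ sin h₀ = 1.2031×0.92849×-0.14232 + 0.37137×0.98982×0.93316 = -0.158981 + 0.343020 = 0.184039.
Q̄ = (S_0/π) × [bracket] = (466/π) × 0.184039 = 27.299 W/m².
— Configuration B (ϕ=-84.3°):
Solar longitude: L_s = 360° × (255 − 4)/497.10 = 181.774°.
sin δ = sin 8.20° × sin 181.774° = -0.00442, so δ = -0.253°.
cos h₀ = −tan(-84.3°) tan(-0.253°) = -0.0442, h₀ = 1.6151 rad.
Bracket: h₀ sin ϕ sin δ + cos ϕ cos δ sin h₀ = 1.6151×-0.99506×-0.00442 + 0.09932×0.99999×0.99902 = 0.007103 + 0.099222 = 0.106325.
Q̄ = (S_0/π) × [bracket] = (466/π) × 0.106325 = 15.771 W/m².
Ratio Q̄_A / Q̄_B = 27.299 / 15.771 = 1.731.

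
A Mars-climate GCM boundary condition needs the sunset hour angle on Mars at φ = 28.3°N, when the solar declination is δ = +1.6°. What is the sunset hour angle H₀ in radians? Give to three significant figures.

cos H₀ = −tan φ · tan δ = −tan(+28.3°) × tan(+1.600°) = -0.0150, so H₀ = 1.5858 rad = 90.86°.

H₀ = 1.59 rad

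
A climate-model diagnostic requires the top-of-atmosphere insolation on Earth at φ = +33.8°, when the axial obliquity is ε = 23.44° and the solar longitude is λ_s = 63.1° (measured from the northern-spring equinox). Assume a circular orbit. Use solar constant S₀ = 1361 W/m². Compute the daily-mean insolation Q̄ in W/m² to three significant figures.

Q̄ ≈ 482 W/m²

Solar declination: sin δ = sin ε · sin λ_s = sin 23.44° × sin 63.1° = 0.35475, so δ = +20.778°.
cos H₀ = −tan(+33.8°) tan(+20.778°) = -0.2540, H₀ = 1.8276 rad.
Bracket: H₀ sin φ sin δ + cos φ cos δ sin H₀ = 1.8276×0.55630×0.35475 + 0.83098×0.93496×0.96720 = 0.360672 + 0.751450 = 1.112122.
Q̄ = (S₀/π) × [bracket] = (1361/π) × 1.112122 = 481.8 W/m².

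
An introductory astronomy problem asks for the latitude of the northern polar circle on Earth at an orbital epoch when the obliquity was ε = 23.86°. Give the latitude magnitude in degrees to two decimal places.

The polar circle is the lowest latitude that experiences at least one full rotation of continuous daylight at the northern-summer solstice; it lies at |ϕ| = 90° − ε = 90° − 23.86° = 66.14°.

66.14°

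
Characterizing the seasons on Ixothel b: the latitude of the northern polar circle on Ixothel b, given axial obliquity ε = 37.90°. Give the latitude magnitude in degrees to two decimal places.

The polar circle is the lowest latitude that experiences at least one full rotation of continuous daylight at the northern-summer solstice; it lies at |φ| = 90° − ε = 90° − 37.90° = 52.10°.

52.10°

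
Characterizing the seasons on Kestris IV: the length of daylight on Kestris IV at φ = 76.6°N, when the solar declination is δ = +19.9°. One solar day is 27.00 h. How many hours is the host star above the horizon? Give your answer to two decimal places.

27.00 h

Sunrise equation: cos H₀ = −tan φ · tan δ = -1.5195 ≤ −1, so the host star never sets (polar day) and H₀ = π.
Daylight = 2H₀/(2π) × 27.00 h = (3.1416/π) × 27.00 = 27.00 h.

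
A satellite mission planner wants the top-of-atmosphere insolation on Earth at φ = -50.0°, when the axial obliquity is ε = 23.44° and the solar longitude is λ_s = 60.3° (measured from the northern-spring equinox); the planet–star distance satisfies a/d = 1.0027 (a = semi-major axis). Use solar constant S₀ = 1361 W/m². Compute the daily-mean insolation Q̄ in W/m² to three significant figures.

Q̄ ≈ 107 W/m²

Solar declination: sin δ = sin ε · sin λ_s = sin 23.44° × sin 60.3° = 0.34553, so δ = +20.214°.
cos H₀ = −tan(-50.0°) tan(+20.214°) = 0.4388, H₀ = 1.1165 rad.
Bracket: H₀ sin φ sin δ + cos φ cos δ sin H₀ = 1.1165×-0.76604×0.34553 + 0.64279×0.93841×0.89858 = -0.295526 + 0.542024 = 0.246498.
Inverse-square distance factor (a/d)² = 1.0027² = 1.005407.
Q̄ = (S₀/π) × 1.005407 × [bracket] = (1361/π) × 1.005407 × 0.246498 = 107.4 W/m².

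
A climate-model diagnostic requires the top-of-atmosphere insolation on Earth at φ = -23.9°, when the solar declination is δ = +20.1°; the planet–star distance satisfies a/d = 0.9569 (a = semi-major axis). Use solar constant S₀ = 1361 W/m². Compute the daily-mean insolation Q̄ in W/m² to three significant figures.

cos H₀ = −tan(-23.9°) tan(+20.100°) = 0.1622, H₀ = 1.4079 rad.
Bracket: H₀ sin φ sin δ + cos φ cos δ sin H₀ = 1.4079×-0.40514×0.34366 + 0.91425×0.93909×0.98676 = -0.196022 + 0.847196 = 0.651174.
Inverse-square distance factor (a/d)² = 0.9569² = 0.915658.
Q̄ = (S₀/π) × 0.915658 × [bracket] = (1361/π) × 0.915658 × 0.651174 = 258.3 W/m².

Q̄ ≈ 258 W/m²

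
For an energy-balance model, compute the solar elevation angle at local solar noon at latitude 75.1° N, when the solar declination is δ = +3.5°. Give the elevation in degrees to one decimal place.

18.4°

At local noon the hour angle is zero, so the zenith angle equals |φ − δ| = |+75.1° − (+3.500°)| = 71.600°.
Elevation = 90° − 71.600° = 18.4°.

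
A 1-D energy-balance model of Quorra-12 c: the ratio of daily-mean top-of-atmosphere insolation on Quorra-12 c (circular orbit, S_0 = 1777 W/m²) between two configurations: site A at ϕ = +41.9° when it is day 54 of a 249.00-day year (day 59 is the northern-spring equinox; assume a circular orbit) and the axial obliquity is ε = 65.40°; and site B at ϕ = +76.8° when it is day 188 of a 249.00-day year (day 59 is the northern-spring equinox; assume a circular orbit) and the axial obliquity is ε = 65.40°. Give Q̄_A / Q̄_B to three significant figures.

Q̄_A / Q̄_B ≈ 6.77

— Configuration A (ϕ=+41.9°):
Solar longitude: L_s = 360° × (54 − 59)/249.00 = -7.229°, i.e. -7.229° + 360° = 352.771°.
sin δ = sin 65.40° × sin 352.771° = -0.11441, so δ = -6.570°.
cos h₀ = −tan(+41.9°) tan(-6.570°) = 0.1033, h₀ = 1.4673 rad.
Bracket: h₀ sin ϕ sin δ + cos ϕ cos δ sin h₀ = 1.4673×0.66783×-0.11441 + 0.74431×0.99343×0.99465 = -0.112111 + 0.735464 = 0.623353.
Q̄ = (S_0/π) × [bracket] = (1777/π) × 0.623353 = 352.59 W/m².
— Configuration B (ϕ=+76.8°):
Solar longitude: L_s = 360° × (188 − 59)/249.00 = 186.506°.
sin δ = sin 65.40° × sin 186.506° = -0.10302, so δ = -5.913°.
cos h₀ = −tan(+76.8°) tan(-5.913°) = 0.4416, h₀ = 1.1134 rad.
Bracket: h₀ sin ϕ sin δ + cos ϕ cos δ sin h₀ = 1.1134×0.97358×-0.10302 + 0.22835×0.99468×0.89722 = -0.111672 + 0.203790 = 0.092118.
Q̄ = (S_0/π) × [bracket] = (1777/π) × 0.092118 = 52.105 W/m².
Ratio Q̄_A / Q̄_B = 352.59 / 52.105 = 6.767.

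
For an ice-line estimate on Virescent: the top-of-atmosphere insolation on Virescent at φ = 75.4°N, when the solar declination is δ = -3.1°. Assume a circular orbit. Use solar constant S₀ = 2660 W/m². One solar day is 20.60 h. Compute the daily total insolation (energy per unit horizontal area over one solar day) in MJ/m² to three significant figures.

cos H₀ = −tan(+75.4°) tan(-3.100°) = 0.2079, H₀ = 1.3614 rad.
Bracket: H₀ sin φ sin δ + cos φ cos δ sin H₀ = 1.3614×0.96771×-0.05408 + 0.25207×0.99854×0.97815 = -0.071247 + 0.246202 = 0.174955.
Q̄ = (S₀/π) × [bracket] = (2660/π) × 0.174955 = 148.14 W/m².
Daily total = Q̄ × 20.60 h × 3600 s/h = 148.14 × 20.60 × 3600 / 10⁶ = 10.99 MJ/m².

11.0 MJ/m²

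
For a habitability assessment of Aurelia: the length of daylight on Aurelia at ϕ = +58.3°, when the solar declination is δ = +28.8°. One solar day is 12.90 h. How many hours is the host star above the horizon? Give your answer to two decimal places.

10.96 h

cos h₀ = −tan ϕ · tan δ = −tan(+58.3°) × tan(+28.800°) = -0.8901, so h₀ = 2.6684 rad = 152.89°.
Daylight = 2h₀/(2π) × 12.90 h = (2.6684/π) × 12.90 = 10.96 h.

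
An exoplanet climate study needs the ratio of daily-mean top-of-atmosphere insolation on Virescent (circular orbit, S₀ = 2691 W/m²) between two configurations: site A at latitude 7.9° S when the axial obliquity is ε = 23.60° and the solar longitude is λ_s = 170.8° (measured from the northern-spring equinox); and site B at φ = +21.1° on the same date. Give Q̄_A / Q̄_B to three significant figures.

— Configuration A (φ=-7.9°):
Solar declination: sin δ = sin ε · sin λ_s = sin 23.60° × sin 170.8° = 0.06401, so δ = +3.670°.
cos H₀ = −tan(-7.9°) tan(+3.670°) = 0.0089, H₀ = 1.5619 rad.
Bracket: H₀ sin φ sin δ + cos φ cos δ sin H₀ = 1.5619×-0.13744×0.06401 + 0.99051×0.99795×0.99996 = -0.013741 + 0.988440 = 0.974699.
Q̄ = (S₀/π) × [bracket] = (2691/π) × 0.974699 = 834.90 W/m².
— Configuration B (φ=+21.1°):
cos H₀ = −tan(+21.1°) tan(+3.670°) = -0.0247, H₀ = 1.5955 rad.
Bracket: H₀ sin φ sin δ + cos φ cos δ sin H₀ = 1.5955×0.36000×0.06401 + 0.93295×0.99795×0.99969 = 0.036766 + 0.930749 = 0.967515.
Q̄ = (S₀/π) × [bracket] = (2691/π) × 0.967515 = 828.75 W/m².
Ratio Q̄_A / Q̄_B = 834.90 / 828.75 = 1.007.

Q̄_A / Q̄_B ≈ 1.01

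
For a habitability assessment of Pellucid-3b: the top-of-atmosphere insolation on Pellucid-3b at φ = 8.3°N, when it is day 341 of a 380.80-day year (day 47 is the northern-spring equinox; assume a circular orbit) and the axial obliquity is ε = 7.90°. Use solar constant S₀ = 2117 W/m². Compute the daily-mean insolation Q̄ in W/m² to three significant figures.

Solar longitude: λ_s = 360° × (341 − 47)/380.80 = 277.941°.
sin δ = sin 7.90° × sin 277.941° = -0.13613, so δ = -7.824°.
cos H₀ = −tan(+8.3°) tan(-7.824°) = 0.0200, H₀ = 1.5507 rad.
Bracket: H₀ sin φ sin δ + cos φ cos δ sin H₀ = 1.5507×0.14436×-0.13613 + 0.98953×0.99069×0.99980 = -0.030474 + 0.980121 = 0.949647.
Q̄ = (S₀/π) × [bracket] = (2117/π) × 0.949647 = 639.9 W/m².

Q̄ ≈ 640 W/m²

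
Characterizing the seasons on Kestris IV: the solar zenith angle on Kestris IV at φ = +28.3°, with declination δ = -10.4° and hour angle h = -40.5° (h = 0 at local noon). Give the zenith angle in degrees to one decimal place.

θ_z = 55.0°

cos θ_z = sin φ sin δ + cos φ cos δ cos h = -0.085582 + 0.658521 = 0.572939.
θ_z = arccos(0.572939) = 55.0°.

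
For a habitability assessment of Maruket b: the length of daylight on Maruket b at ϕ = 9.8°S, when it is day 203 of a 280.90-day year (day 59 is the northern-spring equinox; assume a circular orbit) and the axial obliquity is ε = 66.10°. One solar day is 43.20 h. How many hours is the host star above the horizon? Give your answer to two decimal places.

Solar longitude: L_s = 360° × (203 − 59)/280.90 = 184.550°.
sin δ = sin 66.10° × sin 184.550° = -0.07252, so δ = -4.159°.
cos h₀ = −tan ϕ · tan δ = −tan(-9.8°) × tan(-4.159°) = -0.0126, so h₀ = 1.5834 rad = 90.72°.
Daylight = 2h₀/(2π) × 43.20 h = (1.5834/π) × 43.20 = 21.77 h.

21.77 h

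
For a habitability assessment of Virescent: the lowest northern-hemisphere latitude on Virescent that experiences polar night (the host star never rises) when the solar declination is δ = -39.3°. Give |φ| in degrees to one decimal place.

Polar night requires cos H₀ = −tan φ tan δ ≥ 1, i.e. tan φ tan δ ≤ −1.
The boundary is |tan φ| · |tan δ| = 1, so |φ| = 90° − |δ| = 90° − 39.3° = 50.7° in the northern hemisphere.

|φ| = 50.7°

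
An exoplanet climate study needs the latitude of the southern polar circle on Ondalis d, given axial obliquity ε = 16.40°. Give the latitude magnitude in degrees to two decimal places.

73.60°

The polar circle is the lowest latitude that experiences at least one full rotation of continuous darkness at the northern-summer solstice; it lies at |φ| = 90° − ε = 90° − 16.40° = 73.60°.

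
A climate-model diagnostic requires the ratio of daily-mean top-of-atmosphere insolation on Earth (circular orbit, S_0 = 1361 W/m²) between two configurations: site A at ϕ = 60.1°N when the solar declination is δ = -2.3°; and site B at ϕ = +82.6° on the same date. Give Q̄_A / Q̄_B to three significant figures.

— Configuration A (ϕ=+60.1°):
cos h₀ = −tan(+60.1°) tan(-2.300°) = 0.0698, h₀ = 1.5009 rad.
Bracket: h₀ sin ϕ sin δ + cos ϕ cos δ sin h₀ = 1.5009×0.86690×-0.04013 + 0.49849×0.99919×0.99756 = -0.052214 + 0.496871 = 0.444657.
Q̄ = (S_0/π) × [bracket] = (1361/π) × 0.444657 = 192.63 W/m².
— Configuration B (ϕ=+82.6°):
cos h₀ = −tan(+82.6°) tan(-2.300°) = 0.3092, h₀ = 1.2564 rad.
Bracket: h₀ sin ϕ sin δ + cos ϕ cos δ sin h₀ = 1.2564×0.99167×-0.04013 + 0.12880×0.99919×0.95098 = -0.049999 + 0.122387 = 0.072388.
Q̄ = (S_0/π) × [bracket] = (1361/π) × 0.072388 = 31.360 W/m².
Ratio Q̄_A / Q̄_B = 192.63 / 31.360 = 6.143.

Q̄_A / Q̄_B ≈ 6.14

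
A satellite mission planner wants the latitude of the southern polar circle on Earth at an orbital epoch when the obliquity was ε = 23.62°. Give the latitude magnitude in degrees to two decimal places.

66.38°

The polar circle is the lowest latitude that experiences at least one full rotation of continuous darkness at the northern-summer solstice; it lies at |φ| = 90° − ε = 90° − 23.62° = 66.38°.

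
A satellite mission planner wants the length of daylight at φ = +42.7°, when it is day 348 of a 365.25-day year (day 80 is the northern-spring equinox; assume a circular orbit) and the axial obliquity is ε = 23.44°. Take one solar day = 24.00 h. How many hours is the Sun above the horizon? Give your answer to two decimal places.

Solar longitude: λ_s = 360° × (348 − 80)/365.25 = 264.148°.
sin δ = sin 23.44° × sin 264.148° = -0.39572, so δ = -23.311°.
cos H₀ = −tan φ · tan δ = −tan(+42.7°) × tan(-23.311°) = 0.3976, so H₀ = 1.1619 rad = 66.57°.
Daylight = 2H₀/(2π) × 24.00 h = (1.1619/π) × 24.00 = 8.88 h.

8.88 h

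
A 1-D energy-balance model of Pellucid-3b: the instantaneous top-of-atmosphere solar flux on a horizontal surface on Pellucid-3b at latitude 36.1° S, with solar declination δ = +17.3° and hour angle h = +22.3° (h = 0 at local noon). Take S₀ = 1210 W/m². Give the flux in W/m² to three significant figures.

652 W/m²

cos θ_z = sin φ sin δ + cos φ cos δ cos h = -0.175212 + 0.713741 = 0.538529.
Flux = S₀ · cos θ_z = 1210 × 0.538529 = 651.6 W/m².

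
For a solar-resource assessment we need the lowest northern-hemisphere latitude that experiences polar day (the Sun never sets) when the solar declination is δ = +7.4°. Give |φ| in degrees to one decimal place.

Polar day requires cos H₀ = −tan φ tan δ ≤ −1, i.e. tan φ tan δ ≥ 1.
The boundary is |tan φ| · |tan δ| = 1, so |φ| = 90° − |δ| = 90° − 7.4° = 82.6° in the northern hemisphere.

|φ| = 82.6°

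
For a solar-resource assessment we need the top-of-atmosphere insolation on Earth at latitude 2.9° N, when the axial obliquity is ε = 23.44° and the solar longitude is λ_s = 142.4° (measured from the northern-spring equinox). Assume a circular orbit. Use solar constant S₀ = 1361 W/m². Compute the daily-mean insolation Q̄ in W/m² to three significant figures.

Q̄ ≈ 428 W/m²

Solar declination: sin δ = sin ε · sin λ_s = sin 23.44° × sin 142.4° = 0.24271, so δ = +14.046°.
cos H₀ = −tan(+2.9°) tan(+14.046°) = -0.0127, H₀ = 1.5835 rad.
Bracket: H₀ sin φ sin δ + cos φ cos δ sin H₀ = 1.5835×0.05059×0.24271 + 0.99872×0.97010×0.99992 = 0.019443 + 0.968781 = 0.988224.
Q̄ = (S₀/π) × [bracket] = (1361/π) × 0.988224 = 428.1 W/m².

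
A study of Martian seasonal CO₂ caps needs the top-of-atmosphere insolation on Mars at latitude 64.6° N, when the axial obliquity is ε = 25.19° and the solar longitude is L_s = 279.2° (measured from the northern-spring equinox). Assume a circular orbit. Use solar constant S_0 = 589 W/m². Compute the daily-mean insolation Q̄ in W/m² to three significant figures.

Q̄ ≈ 0.271 W/m²

Solar declination: sin δ = sin ε · sin L_s = sin 25.19° × sin 279.2° = -0.42015, so δ = -24.844°.
cos h₀ = −tan(+64.6°) tan(-24.844°) = 0.9751, h₀ = 0.2238 rad.
Bracket: h₀ sin ϕ sin δ + cos ϕ cos δ sin h₀ = 0.2238×0.90334×-0.42015 + 0.42894×0.90746×0.22193 = -0.084941 + 0.086385 = 0.001444.
Q̄ = (S_0/π) × [bracket] = (589/π) × 0.001444 = 0.2707 W/m².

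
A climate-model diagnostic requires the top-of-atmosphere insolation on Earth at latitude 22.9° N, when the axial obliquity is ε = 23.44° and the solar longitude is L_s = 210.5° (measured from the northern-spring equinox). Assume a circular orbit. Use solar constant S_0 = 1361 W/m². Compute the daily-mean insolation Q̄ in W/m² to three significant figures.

Q̄ ≈ 339 W/m²

Solar declination: sin δ = sin ε · sin L_s = sin 23.44° × sin 210.5° = -0.20189, so δ = -11.648°.
cos h₀ = −tan(+22.9°) tan(-11.648°) = 0.0871, h₀ = 1.4836 rad.
Bracket: h₀ sin ϕ sin δ + cos ϕ cos δ sin h₀ = 1.4836×0.38912×-0.20189 + 0.92119×0.97941×0.99620 = -0.116551 + 0.898794 = 0.782243.
Q̄ = (S_0/π) × [bracket] = (1361/π) × 0.782243 = 338.9 W/m².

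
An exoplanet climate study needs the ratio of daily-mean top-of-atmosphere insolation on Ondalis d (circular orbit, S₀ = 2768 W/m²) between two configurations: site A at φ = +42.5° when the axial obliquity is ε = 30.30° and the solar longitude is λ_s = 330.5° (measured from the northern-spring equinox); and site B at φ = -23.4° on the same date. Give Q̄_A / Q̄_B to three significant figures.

Q̄_A / Q̄_B ≈ 0.448

— Configuration A (φ=+42.5°):
Solar declination: sin δ = sin ε · sin λ_s = sin 30.30° × sin 330.5° = -0.24844, so δ = -14.385°.
cos H₀ = −tan(+42.5°) tan(-14.385°) = 0.2350, H₀ = 1.3336 rad.
Bracket: H₀ sin φ sin δ + cos φ cos δ sin H₀ = 1.3336×0.67559×-0.24844 + 0.73728×0.96865×0.97199 = -0.223836 + 0.694162 = 0.470326.
Q̄ = (S₀/π) × [bracket] = (2768/π) × 0.470326 = 414.40 W/m².
— Configuration B (φ=-23.4°):
cos H₀ = −tan(-23.4°) tan(-14.385°) = -0.1110, H₀ = 1.6820 rad.
Bracket: H₀ sin φ sin δ + cos φ cos δ sin H₀ = 1.6820×-0.39715×-0.24844 + 0.91775×0.96865×0.99382 = 0.165959 + 0.883485 = 1.049444.
Q̄ = (S₀/π) × [bracket] = (2768/π) × 1.049444 = 924.65 W/m².
Ratio Q̄_A / Q̄_B = 414.40 / 924.65 = 0.4482.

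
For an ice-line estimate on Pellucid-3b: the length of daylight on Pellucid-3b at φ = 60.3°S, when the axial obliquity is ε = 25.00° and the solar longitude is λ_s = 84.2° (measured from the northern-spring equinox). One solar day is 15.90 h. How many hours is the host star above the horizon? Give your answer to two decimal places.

Solar declination: sin δ = sin ε · sin λ_s = sin 25.00° × sin 84.2° = 0.42045, so δ = +24.863°.
cos H₀ = −tan φ · tan δ = −tan(-60.3°) × tan(+24.863°) = 0.8124, so H₀ = 0.6225 rad = 35.67°.
Daylight = 2H₀/(2π) × 15.90 h = (0.6225/π) × 15.90 = 3.15 h.

3.15 h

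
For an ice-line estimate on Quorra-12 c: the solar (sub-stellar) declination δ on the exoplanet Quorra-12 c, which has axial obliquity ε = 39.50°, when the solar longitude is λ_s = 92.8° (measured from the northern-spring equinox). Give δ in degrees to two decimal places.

sin δ = sin ε · sin λ_s = sin 39.50° × sin 92.8° = 0.635319.
δ = arcsin(0.635319) = +39.44°.

δ = +39.44°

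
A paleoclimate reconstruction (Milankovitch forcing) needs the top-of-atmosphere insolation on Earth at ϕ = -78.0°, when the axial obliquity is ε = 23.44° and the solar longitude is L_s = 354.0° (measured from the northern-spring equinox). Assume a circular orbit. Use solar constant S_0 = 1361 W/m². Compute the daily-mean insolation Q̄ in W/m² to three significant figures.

Q̄ ≈ 119 W/m²

Solar declination: sin δ = sin ε · sin L_s = sin 23.44° × sin 354.0° = -0.04158, so δ = -2.383°.
cos h₀ = −tan(-78.0°) tan(-2.383°) = -0.1958, h₀ = 1.7679 rad.
Bracket: h₀ sin ϕ sin δ + cos ϕ cos δ sin h₀ = 1.7679×-0.97815×-0.04158 + 0.20791×0.99914×0.98065 = 0.071903 + 0.203712 = 0.275615.
Q̄ = (S_0/π) × [bracket] = (1361/π) × 0.275615 = 119.4 W/m².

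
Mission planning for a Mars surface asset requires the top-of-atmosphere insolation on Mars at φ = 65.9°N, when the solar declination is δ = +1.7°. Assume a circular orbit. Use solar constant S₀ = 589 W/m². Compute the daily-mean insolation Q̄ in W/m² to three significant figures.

cos H₀ = −tan(+65.9°) tan(+1.700°) = -0.0663, H₀ = 1.6372 rad.
Bracket: H₀ sin φ sin δ + cos φ cos δ sin H₀ = 1.6372×0.91283×0.02967 + 0.40833×0.99956×0.99780 = 0.044341 + 0.407252 = 0.451593.
Q̄ = (S₀/π) × [bracket] = (589/π) × 0.451593 = 84.67 W/m².

Q̄ ≈ 84.7 W/m²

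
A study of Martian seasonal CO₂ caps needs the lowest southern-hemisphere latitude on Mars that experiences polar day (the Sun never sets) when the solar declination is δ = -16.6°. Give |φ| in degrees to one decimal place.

Polar day requires cos H₀ = −tan φ tan δ ≤ −1, i.e. tan φ tan δ ≥ 1.
The boundary is |tan φ| · |tan δ| = 1, so |φ| = 90° − |δ| = 90° − 16.6° = 73.4° in the southern hemisphere.

|φ| = 73.4°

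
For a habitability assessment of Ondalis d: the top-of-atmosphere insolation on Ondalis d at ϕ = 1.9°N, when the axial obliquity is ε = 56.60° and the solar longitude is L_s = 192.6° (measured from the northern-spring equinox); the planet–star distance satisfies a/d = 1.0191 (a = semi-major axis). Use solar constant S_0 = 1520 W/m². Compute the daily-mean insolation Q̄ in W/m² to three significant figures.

Q̄ ≈ 489 W/m²

Solar declination: sin δ = sin ε · sin L_s = sin 56.60° × sin 192.6° = -0.18212, so δ = -10.493°.
cos h₀ = −tan(+1.9°) tan(-10.493°) = 0.0061, h₀ = 1.5647 rad.
Bracket: h₀ sin ϕ sin δ + cos ϕ cos δ sin h₀ = 1.5647×0.03316×-0.18212 + 0.99945×0.98328×0.99998 = -0.009449 + 0.982720 = 0.973271.
Inverse-square distance factor (a/d)² = 1.0191² = 1.038565.
Q̄ = (S_0/π) × 1.038565 × [bracket] = (1520/π) × 1.038565 × 0.973271 = 489.1 W/m².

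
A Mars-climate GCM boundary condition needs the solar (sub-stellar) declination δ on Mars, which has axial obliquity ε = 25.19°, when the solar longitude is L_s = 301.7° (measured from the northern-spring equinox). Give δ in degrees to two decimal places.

δ = -21.23°

sin δ = sin ε · sin L_s = sin 25.19° × sin 301.7° = -0.362123.
δ = arcsin(-0.362123) = -21.23°.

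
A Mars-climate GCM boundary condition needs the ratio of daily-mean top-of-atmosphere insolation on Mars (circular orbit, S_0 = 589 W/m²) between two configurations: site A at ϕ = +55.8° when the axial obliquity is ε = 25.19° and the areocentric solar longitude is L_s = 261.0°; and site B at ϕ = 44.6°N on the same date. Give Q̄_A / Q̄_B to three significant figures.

Q̄_A / Q̄_B ≈ 0.350

— Configuration A (ϕ=+55.8°):
sin δ = sin 25.19° × sin 261.0° = -0.42038, so δ = -24.859°.
cos h₀ = −tan(+55.8°) tan(-24.859°) = 0.6817, h₀ = 0.8207 rad.
Bracket: h₀ sin ϕ sin δ + cos ϕ cos δ sin h₀ = 0.8207×0.82708×-0.42038 + 0.56208×0.90735×0.73160 = -0.285347 + 0.373118 = 0.087771.
Q̄ = (S_0/π) × [bracket] = (589/π) × 0.087771 = 16.456 W/m².
— Configuration B (ϕ=+44.6°):
cos h₀ = −tan(+44.6°) tan(-24.859°) = 0.4569, h₀ = 1.0963 rad.
Bracket: h₀ sin ϕ sin δ + cos ϕ cos δ sin h₀ = 1.0963×0.70215×-0.42038 + 0.71203×0.90735×0.88953 = -0.323595 + 0.574690 = 0.251095.
Q̄ = (S_0/π) × [bracket] = (589/π) × 0.251095 = 47.076 W/m².
Ratio Q̄_A / Q̄_B = 16.456 / 47.076 = 0.3496.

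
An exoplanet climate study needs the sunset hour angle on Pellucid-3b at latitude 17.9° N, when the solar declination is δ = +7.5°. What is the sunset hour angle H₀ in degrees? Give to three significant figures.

H₀ = 92.4°

cos H₀ = −tan φ · tan δ = −tan(+17.9°) × tan(+7.500°) = -0.0425, so H₀ = 1.6133 rad = 92.44°.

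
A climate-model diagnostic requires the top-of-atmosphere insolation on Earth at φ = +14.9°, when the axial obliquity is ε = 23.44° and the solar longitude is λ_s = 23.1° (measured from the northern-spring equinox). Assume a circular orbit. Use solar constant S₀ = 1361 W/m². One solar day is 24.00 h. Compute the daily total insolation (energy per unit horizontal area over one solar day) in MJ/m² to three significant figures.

Solar declination: sin δ = sin ε · sin λ_s = sin 23.44° × sin 23.1° = 0.15607, so δ = +8.979°.
cos H₀ = −tan(+14.9°) tan(+8.979°) = -0.0420, H₀ = 1.6129 rad.
Bracket: H₀ sin φ sin δ + cos φ cos δ sin H₀ = 1.6129×0.25713×0.15607 + 0.96638×0.98775×0.99912 = 0.064726 + 0.953702 = 1.018428.
Q̄ = (S₀/π) × [bracket] = (1361/π) × 1.018428 = 441.20 W/m².
Daily total = Q̄ × 24.00 h × 3600 s/h = 441.20 × 24.00 × 3600 / 10⁶ = 38.12 MJ/m².

38.1 MJ/m²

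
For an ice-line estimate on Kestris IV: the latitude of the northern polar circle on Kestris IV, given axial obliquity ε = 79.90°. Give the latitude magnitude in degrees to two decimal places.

10.10°

The polar circle is the lowest latitude that experiences at least one full rotation of continuous daylight at the northern-summer solstice; it lies at |ϕ| = 90° − ε = 90° − 79.90° = 10.10°.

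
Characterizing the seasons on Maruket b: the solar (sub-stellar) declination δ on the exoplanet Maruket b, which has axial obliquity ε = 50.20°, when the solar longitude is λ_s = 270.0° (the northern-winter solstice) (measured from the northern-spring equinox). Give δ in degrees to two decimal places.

δ = -50.20°

sin δ = sin ε · sin λ_s = sin 50.20° × sin 270.0° = -0.768284.
δ = arcsin(-0.768284) = -50.20°.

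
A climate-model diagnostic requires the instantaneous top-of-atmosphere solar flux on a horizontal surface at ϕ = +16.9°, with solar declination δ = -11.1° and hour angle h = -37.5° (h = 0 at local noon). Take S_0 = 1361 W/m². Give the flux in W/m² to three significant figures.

cos θ_z = sin ϕ sin δ + cos ϕ cos δ cos h = -0.055967 + 0.744891 = 0.688924.
Flux = S_0 · cos θ_z = 1361 × 0.688924 = 937.6 W/m².

938 W/m²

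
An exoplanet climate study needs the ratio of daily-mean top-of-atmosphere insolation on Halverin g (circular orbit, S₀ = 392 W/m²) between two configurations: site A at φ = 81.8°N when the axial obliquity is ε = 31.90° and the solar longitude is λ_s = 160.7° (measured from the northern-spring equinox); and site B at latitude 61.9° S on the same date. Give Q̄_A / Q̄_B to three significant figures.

Q̄_A / Q̄_B ≈ 2.19

— Configuration A (φ=+81.8°):
Solar declination: sin δ = sin ε · sin λ_s = sin 31.90° × sin 160.7° = 0.17466, so δ = +10.059°.
cos H₀ = −tan(+81.8°) tan(+10.059°) = -1.2310 ≤ −1 ⇒ polar day, H₀ = π.
Bracket: H₀ sin φ sin δ + cos φ cos δ sin H₀ = 3.1416×0.98978×0.17466 + 0.14263×0.98463×0.00000 = 0.543104 + 0.000000 = 0.543104.
Q̄ = (S₀/π) × [bracket] = (392/π) × 0.543104 = 67.767 W/m².
— Configuration B (φ=-61.9°):
cos H₀ = −tan(-61.9°) tan(+10.059°) = 0.3322, H₀ = 1.2322 rad.
Bracket: H₀ sin φ sin δ + cos φ cos δ sin H₀ = 1.2322×-0.88213×0.17466 + 0.47101×0.98463×0.94321 = -0.189849 + 0.437433 = 0.247584.
Q̄ = (S₀/π) × [bracket] = (392/π) × 0.247584 = 30.893 W/m².
Ratio Q̄_A / Q̄_B = 67.767 / 30.893 = 2.194.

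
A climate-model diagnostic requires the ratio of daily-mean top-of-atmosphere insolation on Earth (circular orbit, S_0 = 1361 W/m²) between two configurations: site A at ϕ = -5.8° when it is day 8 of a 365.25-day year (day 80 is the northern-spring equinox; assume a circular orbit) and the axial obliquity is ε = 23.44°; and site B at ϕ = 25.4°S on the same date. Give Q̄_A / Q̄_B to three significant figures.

— Configuration A (ϕ=-5.8°):
Solar longitude: L_s = 360° × (8 − 80)/365.25 = -70.965°, i.e. -70.965° + 360° = 289.035°.
sin δ = sin 23.44° × sin 289.035° = -0.37604, so δ = -22.088°.
cos h₀ = −tan(-5.8°) tan(-22.088°) = -0.0412, h₀ = 1.6120 rad.
Bracket: h₀ sin ϕ sin δ + cos ϕ cos δ sin h₀ = 1.6120×-0.10106×-0.37604 + 0.99488×0.92660×0.99915 = 0.061260 + 0.921072 = 0.982332.
Q̄ = (S_0/π) × [bracket] = (1361/π) × 0.982332 = 425.57 W/m².
— Configuration B (ϕ=-25.4°):
cos h₀ = −tan(-25.4°) tan(-22.088°) = -0.1927, h₀ = 1.7647 rad.
Bracket: h₀ sin ϕ sin δ + cos ϕ cos δ sin h₀ = 1.7647×-0.42894×-0.37604 + 0.90334×0.92660×0.98126 = 0.284644 + 0.821349 = 1.105993.
Q̄ = (S_0/π) × [bracket] = (1361/π) × 1.105993 = 479.14 W/m².
Ratio Q̄_A / Q̄_B = 425.57 / 479.14 = 0.8882.

Q̄_A / Q̄_B ≈ 0.888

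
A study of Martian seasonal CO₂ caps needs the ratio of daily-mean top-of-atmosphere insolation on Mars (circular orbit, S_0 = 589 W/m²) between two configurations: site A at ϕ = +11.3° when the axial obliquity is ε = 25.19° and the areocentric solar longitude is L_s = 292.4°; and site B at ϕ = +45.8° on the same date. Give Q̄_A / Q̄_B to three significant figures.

— Configuration A (ϕ=+11.3°):
sin δ = sin 25.19° × sin 292.4° = -0.39351, so δ = -23.173°.
cos h₀ = −tan(+11.3°) tan(-23.173°) = 0.0855, h₀ = 1.4852 rad.
Bracket: h₀ sin ϕ sin δ + cos ϕ cos δ sin h₀ = 1.4852×0.19595×-0.39351 + 0.98061×0.91932×0.99634 = -0.114521 + 0.898195 = 0.783674.
Q̄ = (S_0/π) × [bracket] = (589/π) × 0.783674 = 146.93 W/m².
— Configuration B (ϕ=+45.8°):
cos h₀ = −tan(+45.8°) tan(-23.173°) = 0.4402, h₀ = 1.1150 rad.
Bracket: h₀ sin ϕ sin δ + cos ϕ cos δ sin h₀ = 1.1150×0.71691×-0.39351 + 0.69717×0.91932×0.89792 = -0.314554 + 0.575497 = 0.260943.
Q̄ = (S_0/π) × [bracket] = (589/π) × 0.260943 = 48.923 W/m².
Ratio Q̄_A / Q̄_B = 146.93 / 48.923 = 3.003.

Q̄_A / Q̄_B ≈ 3.00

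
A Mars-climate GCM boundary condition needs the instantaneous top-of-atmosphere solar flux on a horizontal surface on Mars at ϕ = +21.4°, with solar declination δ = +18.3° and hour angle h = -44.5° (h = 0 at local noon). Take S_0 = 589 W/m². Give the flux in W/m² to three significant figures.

439 W/m²

cos θ_z = sin ϕ sin δ + cos ϕ cos δ cos h = 0.114569 + 0.630491 = 0.745060.
Flux = S_0 · cos θ_z = 589 × 0.745060 = 438.8 W/m².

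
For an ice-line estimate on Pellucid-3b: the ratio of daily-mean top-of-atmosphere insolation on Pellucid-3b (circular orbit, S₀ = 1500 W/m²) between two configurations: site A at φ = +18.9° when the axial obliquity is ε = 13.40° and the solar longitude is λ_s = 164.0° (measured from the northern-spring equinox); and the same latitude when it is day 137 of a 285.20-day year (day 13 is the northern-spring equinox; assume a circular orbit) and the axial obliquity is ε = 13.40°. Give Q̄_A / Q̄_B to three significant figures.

Q̄_A / Q̄_B ≈ 0.987

— Configuration A (φ=+18.9°):
Solar declination: sin δ = sin ε · sin λ_s = sin 13.40° × sin 164.0° = 0.06388, so δ = +3.662°.
cos H₀ = −tan(+18.9°) tan(+3.662°) = -0.0219, H₀ = 1.5927 rad.
Bracket: H₀ sin φ sin δ + cos φ cos δ sin H₀ = 1.5927×0.32392×0.06388 + 0.94609×0.99796×0.99976 = 0.032956 + 0.943933 = 0.976889.
Q̄ = (S₀/π) × [bracket] = (1500/π) × 0.976889 = 466.43 W/m².
— Configuration B (φ=+18.9°):
Solar longitude: λ_s = 360° × (137 − 13)/285.20 = 156.522°.
sin δ = sin 13.40° × sin 156.522° = 0.09233, so δ = +5.298°.
cos H₀ = −tan(+18.9°) tan(+5.298°) = -0.0317, H₀ = 1.6025 rad.
Bracket: H₀ sin φ sin δ + cos φ cos δ sin H₀ = 1.6025×0.32392×0.09233 + 0.94609×0.99573×0.99950 = 0.047927 + 0.941579 = 0.989506.
Q̄ = (S₀/π) × [bracket] = (1500/π) × 0.989506 = 472.45 W/m².
Ratio Q̄_A / Q̄_B = 466.43 / 472.45 = 0.9873.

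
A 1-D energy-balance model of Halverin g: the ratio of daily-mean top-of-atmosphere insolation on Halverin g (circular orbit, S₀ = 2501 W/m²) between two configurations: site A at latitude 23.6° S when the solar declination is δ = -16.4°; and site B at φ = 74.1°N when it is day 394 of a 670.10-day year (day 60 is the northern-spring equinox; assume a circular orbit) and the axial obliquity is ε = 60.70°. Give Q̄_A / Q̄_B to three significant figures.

— Configuration A (φ=-23.6°):
cos H₀ = −tan(-23.6°) tan(-16.400°) = -0.1286, H₀ = 1.6997 rad.
Bracket: H₀ sin φ sin δ + cos φ cos δ sin H₀ = 1.6997×-0.40035×-0.28234 + 0.91636×0.95931×0.99170 = 0.192125 + 0.871777 = 1.063902.
Q̄ = (S₀/π) × [bracket] = (2501/π) × 1.063902 = 846.96 W/m².
— Configuration B (φ=+74.1°):
Solar longitude: λ_s = 360° × (394 − 60)/670.10 = 179.436°.
sin δ = sin 60.70° × sin 179.436° = 0.00859, so δ = +0.492°.
cos H₀ = −tan(+74.1°) tan(+0.492°) = -0.0301, H₀ = 1.6009 rad.
Bracket: H₀ sin φ sin δ + cos φ cos δ sin H₀ = 1.6009×0.96174×0.00859 + 0.27396×0.99996×0.99955 = 0.013226 + 0.273826 = 0.287052.
Q̄ = (S₀/π) × [bracket] = (2501/π) × 0.287052 = 228.52 W/m².
Ratio Q̄_A / Q̄_B = 846.96 / 228.52 = 3.706.

Q̄_A / Q̄_B ≈ 3.71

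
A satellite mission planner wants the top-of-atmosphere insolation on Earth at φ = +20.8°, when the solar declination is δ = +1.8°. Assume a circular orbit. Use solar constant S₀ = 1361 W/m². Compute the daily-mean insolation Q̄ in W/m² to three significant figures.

Q̄ ≈ 412 W/m²

cos H₀ = −tan(+20.8°) tan(+1.800°) = -0.0119, H₀ = 1.5827 rad.
Bracket: H₀ sin φ sin δ + cos φ cos δ sin H₀ = 1.5827×0.35511×0.03141 + 0.93483×0.99951×0.99993 = 0.017653 + 0.934307 = 0.951960.
Q̄ = (S₀/π) × [bracket] = (1361/π) × 0.951960 = 412.4 W/m².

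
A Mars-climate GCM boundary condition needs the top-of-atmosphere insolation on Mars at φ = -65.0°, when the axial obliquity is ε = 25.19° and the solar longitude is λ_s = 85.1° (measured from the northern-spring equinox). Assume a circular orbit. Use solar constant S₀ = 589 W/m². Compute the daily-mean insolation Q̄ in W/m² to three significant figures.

Q̄ ≈ 0.00 W/m²

Solar declination: sin δ = sin ε · sin λ_s = sin 25.19° × sin 85.1° = 0.42407, so δ = +25.092°.
cos H₀ = −tan(-65.0°) tan(+25.092°) = 1.0042 ≥ 1 ⇒ polar night, H₀ = 0 and Q̄ = 0.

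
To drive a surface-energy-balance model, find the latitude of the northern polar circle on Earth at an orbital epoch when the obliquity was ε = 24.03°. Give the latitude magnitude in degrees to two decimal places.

65.97°

The polar circle is the lowest latitude that experiences at least one full rotation of continuous daylight at the northern-summer solstice; it lies at |φ| = 90° − ε = 90° − 24.03° = 65.97°.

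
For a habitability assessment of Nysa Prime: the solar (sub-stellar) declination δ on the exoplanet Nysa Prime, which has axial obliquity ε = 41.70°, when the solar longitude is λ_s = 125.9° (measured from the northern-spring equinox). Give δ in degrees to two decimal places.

sin δ = sin ε · sin λ_s = sin 41.70° × sin 125.9° = 0.538864.
δ = arcsin(0.538864) = +32.61°.

δ = +32.61°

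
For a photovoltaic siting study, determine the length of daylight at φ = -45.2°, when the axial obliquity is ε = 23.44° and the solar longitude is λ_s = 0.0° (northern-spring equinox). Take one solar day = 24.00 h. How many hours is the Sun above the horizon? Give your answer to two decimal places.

12.00 h

Solar declination: sin δ = sin ε · sin λ_s = sin 23.44° × sin 0.0° = 0.00000, so δ = +0.000°.
cos H₀ = −tan φ · tan δ = −tan(-45.2°) × tan(+0.000°) = 0.0000, so H₀ = 1.5708 rad = 90.00°.
Daylight = 2H₀/(2π) × 24.00 h = (1.5708/π) × 24.00 = 12.00 h.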